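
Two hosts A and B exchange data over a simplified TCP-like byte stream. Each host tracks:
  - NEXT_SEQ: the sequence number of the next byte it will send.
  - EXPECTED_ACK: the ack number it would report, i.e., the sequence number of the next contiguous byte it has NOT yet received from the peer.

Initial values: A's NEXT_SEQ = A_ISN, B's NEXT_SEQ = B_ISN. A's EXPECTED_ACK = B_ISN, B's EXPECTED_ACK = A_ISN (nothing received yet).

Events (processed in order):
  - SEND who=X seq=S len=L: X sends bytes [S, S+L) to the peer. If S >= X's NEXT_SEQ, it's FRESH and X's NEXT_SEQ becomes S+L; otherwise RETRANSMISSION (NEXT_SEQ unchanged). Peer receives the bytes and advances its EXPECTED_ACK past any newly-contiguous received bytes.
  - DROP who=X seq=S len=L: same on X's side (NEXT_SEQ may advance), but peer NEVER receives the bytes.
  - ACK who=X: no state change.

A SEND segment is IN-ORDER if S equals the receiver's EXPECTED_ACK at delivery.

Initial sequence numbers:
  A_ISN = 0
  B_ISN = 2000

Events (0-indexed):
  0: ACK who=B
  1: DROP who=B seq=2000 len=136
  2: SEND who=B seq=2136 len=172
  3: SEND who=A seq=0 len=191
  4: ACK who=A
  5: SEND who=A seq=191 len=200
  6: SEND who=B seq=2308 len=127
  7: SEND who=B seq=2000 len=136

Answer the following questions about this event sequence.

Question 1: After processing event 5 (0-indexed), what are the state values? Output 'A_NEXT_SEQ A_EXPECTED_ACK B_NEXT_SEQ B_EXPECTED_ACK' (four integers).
After event 0: A_seq=0 A_ack=2000 B_seq=2000 B_ack=0
After event 1: A_seq=0 A_ack=2000 B_seq=2136 B_ack=0
After event 2: A_seq=0 A_ack=2000 B_seq=2308 B_ack=0
After event 3: A_seq=191 A_ack=2000 B_seq=2308 B_ack=191
After event 4: A_seq=191 A_ack=2000 B_seq=2308 B_ack=191
After event 5: A_seq=391 A_ack=2000 B_seq=2308 B_ack=391

391 2000 2308 391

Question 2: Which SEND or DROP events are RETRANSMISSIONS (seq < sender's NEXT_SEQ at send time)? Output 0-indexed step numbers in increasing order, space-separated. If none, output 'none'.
Step 1: DROP seq=2000 -> fresh
Step 2: SEND seq=2136 -> fresh
Step 3: SEND seq=0 -> fresh
Step 5: SEND seq=191 -> fresh
Step 6: SEND seq=2308 -> fresh
Step 7: SEND seq=2000 -> retransmit

Answer: 7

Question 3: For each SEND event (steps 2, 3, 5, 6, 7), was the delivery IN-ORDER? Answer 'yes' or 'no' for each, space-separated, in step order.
Answer: no yes yes no yes

Derivation:
Step 2: SEND seq=2136 -> out-of-order
Step 3: SEND seq=0 -> in-order
Step 5: SEND seq=191 -> in-order
Step 6: SEND seq=2308 -> out-of-order
Step 7: SEND seq=2000 -> in-order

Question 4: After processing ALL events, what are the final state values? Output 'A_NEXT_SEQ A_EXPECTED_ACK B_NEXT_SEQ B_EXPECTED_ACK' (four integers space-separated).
Answer: 391 2435 2435 391

Derivation:
After event 0: A_seq=0 A_ack=2000 B_seq=2000 B_ack=0
After event 1: A_seq=0 A_ack=2000 B_seq=2136 B_ack=0
After event 2: A_seq=0 A_ack=2000 B_seq=2308 B_ack=0
After event 3: A_seq=191 A_ack=2000 B_seq=2308 B_ack=191
After event 4: A_seq=191 A_ack=2000 B_seq=2308 B_ack=191
After event 5: A_seq=391 A_ack=2000 B_seq=2308 B_ack=391
After event 6: A_seq=391 A_ack=2000 B_seq=2435 B_ack=391
After event 7: A_seq=391 A_ack=2435 B_seq=2435 B_ack=391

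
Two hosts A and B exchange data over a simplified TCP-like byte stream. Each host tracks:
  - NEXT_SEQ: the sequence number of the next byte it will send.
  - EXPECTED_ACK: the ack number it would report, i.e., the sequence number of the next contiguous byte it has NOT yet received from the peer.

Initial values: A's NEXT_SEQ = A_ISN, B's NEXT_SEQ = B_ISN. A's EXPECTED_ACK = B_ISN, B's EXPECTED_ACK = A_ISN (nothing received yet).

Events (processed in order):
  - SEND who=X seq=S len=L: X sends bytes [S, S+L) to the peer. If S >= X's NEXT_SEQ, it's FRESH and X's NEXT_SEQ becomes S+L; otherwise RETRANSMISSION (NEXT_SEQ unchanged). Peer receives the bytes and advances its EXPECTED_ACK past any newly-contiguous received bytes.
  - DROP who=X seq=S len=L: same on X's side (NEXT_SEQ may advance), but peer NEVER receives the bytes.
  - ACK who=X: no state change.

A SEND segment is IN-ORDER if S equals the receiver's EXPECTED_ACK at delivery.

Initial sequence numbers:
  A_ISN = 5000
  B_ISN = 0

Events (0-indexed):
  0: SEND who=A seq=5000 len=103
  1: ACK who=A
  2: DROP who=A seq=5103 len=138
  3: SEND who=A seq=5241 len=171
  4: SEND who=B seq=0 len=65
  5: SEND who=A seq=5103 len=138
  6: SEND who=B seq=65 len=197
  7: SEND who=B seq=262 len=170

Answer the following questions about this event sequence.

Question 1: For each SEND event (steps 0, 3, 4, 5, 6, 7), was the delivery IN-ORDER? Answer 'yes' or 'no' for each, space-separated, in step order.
Answer: yes no yes yes yes yes

Derivation:
Step 0: SEND seq=5000 -> in-order
Step 3: SEND seq=5241 -> out-of-order
Step 4: SEND seq=0 -> in-order
Step 5: SEND seq=5103 -> in-order
Step 6: SEND seq=65 -> in-order
Step 7: SEND seq=262 -> in-order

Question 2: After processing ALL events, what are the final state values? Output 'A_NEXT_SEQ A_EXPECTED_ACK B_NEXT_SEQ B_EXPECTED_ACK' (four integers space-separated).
Answer: 5412 432 432 5412

Derivation:
After event 0: A_seq=5103 A_ack=0 B_seq=0 B_ack=5103
After event 1: A_seq=5103 A_ack=0 B_seq=0 B_ack=5103
After event 2: A_seq=5241 A_ack=0 B_seq=0 B_ack=5103
After event 3: A_seq=5412 A_ack=0 B_seq=0 B_ack=5103
After event 4: A_seq=5412 A_ack=65 B_seq=65 B_ack=5103
After event 5: A_seq=5412 A_ack=65 B_seq=65 B_ack=5412
After event 6: A_seq=5412 A_ack=262 B_seq=262 B_ack=5412
After event 7: A_seq=5412 A_ack=432 B_seq=432 B_ack=5412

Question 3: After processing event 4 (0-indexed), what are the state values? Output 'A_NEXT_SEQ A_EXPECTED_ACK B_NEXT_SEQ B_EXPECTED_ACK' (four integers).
After event 0: A_seq=5103 A_ack=0 B_seq=0 B_ack=5103
After event 1: A_seq=5103 A_ack=0 B_seq=0 B_ack=5103
After event 2: A_seq=5241 A_ack=0 B_seq=0 B_ack=5103
After event 3: A_seq=5412 A_ack=0 B_seq=0 B_ack=5103
After event 4: A_seq=5412 A_ack=65 B_seq=65 B_ack=5103

5412 65 65 5103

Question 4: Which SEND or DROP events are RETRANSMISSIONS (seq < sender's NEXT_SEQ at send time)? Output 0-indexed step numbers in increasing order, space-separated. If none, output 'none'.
Answer: 5

Derivation:
Step 0: SEND seq=5000 -> fresh
Step 2: DROP seq=5103 -> fresh
Step 3: SEND seq=5241 -> fresh
Step 4: SEND seq=0 -> fresh
Step 5: SEND seq=5103 -> retransmit
Step 6: SEND seq=65 -> fresh
Step 7: SEND seq=262 -> fresh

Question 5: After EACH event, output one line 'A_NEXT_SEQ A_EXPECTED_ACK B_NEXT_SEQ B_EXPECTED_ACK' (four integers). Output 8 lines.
5103 0 0 5103
5103 0 0 5103
5241 0 0 5103
5412 0 0 5103
5412 65 65 5103
5412 65 65 5412
5412 262 262 5412
5412 432 432 5412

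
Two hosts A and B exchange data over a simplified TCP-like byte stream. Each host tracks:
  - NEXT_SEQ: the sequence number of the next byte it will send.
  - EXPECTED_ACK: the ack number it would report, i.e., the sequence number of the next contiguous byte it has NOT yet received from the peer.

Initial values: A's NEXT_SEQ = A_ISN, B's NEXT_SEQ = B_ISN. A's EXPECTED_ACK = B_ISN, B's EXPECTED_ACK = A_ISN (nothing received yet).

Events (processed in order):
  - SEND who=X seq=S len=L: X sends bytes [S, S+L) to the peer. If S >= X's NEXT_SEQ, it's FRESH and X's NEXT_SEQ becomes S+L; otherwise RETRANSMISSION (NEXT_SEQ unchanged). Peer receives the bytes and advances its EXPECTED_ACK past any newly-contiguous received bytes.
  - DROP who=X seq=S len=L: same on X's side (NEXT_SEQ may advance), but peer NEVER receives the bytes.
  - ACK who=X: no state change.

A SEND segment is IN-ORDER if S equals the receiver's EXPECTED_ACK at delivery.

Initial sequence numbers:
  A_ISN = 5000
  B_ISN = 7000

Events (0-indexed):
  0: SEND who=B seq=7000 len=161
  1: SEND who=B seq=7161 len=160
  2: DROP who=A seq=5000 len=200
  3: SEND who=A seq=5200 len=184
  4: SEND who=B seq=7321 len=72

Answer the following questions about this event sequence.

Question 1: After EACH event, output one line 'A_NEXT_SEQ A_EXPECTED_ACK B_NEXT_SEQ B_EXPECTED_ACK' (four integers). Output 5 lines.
5000 7161 7161 5000
5000 7321 7321 5000
5200 7321 7321 5000
5384 7321 7321 5000
5384 7393 7393 5000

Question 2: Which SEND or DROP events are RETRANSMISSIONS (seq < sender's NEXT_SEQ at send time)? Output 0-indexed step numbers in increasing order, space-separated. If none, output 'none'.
Answer: none

Derivation:
Step 0: SEND seq=7000 -> fresh
Step 1: SEND seq=7161 -> fresh
Step 2: DROP seq=5000 -> fresh
Step 3: SEND seq=5200 -> fresh
Step 4: SEND seq=7321 -> fresh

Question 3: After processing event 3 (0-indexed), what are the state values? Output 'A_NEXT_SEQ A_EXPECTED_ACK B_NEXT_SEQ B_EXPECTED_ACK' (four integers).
After event 0: A_seq=5000 A_ack=7161 B_seq=7161 B_ack=5000
After event 1: A_seq=5000 A_ack=7321 B_seq=7321 B_ack=5000
After event 2: A_seq=5200 A_ack=7321 B_seq=7321 B_ack=5000
After event 3: A_seq=5384 A_ack=7321 B_seq=7321 B_ack=5000

5384 7321 7321 5000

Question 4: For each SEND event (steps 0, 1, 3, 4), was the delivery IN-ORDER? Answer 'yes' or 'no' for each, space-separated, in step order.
Answer: yes yes no yes

Derivation:
Step 0: SEND seq=7000 -> in-order
Step 1: SEND seq=7161 -> in-order
Step 3: SEND seq=5200 -> out-of-order
Step 4: SEND seq=7321 -> in-order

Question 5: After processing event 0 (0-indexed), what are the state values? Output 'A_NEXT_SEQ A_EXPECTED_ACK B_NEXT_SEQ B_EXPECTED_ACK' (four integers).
After event 0: A_seq=5000 A_ack=7161 B_seq=7161 B_ack=5000

5000 7161 7161 5000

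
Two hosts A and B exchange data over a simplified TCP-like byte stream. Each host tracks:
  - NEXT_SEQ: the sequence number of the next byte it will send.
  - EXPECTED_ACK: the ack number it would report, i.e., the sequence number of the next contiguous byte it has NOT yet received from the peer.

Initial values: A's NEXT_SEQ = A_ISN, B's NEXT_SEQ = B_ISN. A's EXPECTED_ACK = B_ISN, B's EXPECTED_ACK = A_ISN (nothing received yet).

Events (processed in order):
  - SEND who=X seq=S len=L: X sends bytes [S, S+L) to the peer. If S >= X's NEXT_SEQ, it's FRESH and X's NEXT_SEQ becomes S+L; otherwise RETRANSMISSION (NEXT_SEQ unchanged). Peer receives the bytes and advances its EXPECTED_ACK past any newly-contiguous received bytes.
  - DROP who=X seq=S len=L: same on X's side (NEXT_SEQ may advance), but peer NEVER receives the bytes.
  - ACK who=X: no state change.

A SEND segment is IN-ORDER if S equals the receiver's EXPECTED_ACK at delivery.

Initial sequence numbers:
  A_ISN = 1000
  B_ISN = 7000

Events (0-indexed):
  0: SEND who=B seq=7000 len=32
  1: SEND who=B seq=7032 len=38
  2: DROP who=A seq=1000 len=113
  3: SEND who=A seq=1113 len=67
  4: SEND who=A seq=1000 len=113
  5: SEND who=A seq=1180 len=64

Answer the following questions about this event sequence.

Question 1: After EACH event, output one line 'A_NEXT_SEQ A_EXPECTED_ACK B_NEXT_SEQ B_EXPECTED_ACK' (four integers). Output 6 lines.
1000 7032 7032 1000
1000 7070 7070 1000
1113 7070 7070 1000
1180 7070 7070 1000
1180 7070 7070 1180
1244 7070 7070 1244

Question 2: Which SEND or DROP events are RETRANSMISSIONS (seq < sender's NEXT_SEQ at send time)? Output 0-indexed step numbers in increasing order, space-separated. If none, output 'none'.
Answer: 4

Derivation:
Step 0: SEND seq=7000 -> fresh
Step 1: SEND seq=7032 -> fresh
Step 2: DROP seq=1000 -> fresh
Step 3: SEND seq=1113 -> fresh
Step 4: SEND seq=1000 -> retransmit
Step 5: SEND seq=1180 -> fresh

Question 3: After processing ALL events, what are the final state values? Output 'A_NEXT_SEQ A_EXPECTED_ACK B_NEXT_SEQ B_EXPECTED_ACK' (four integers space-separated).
After event 0: A_seq=1000 A_ack=7032 B_seq=7032 B_ack=1000
After event 1: A_seq=1000 A_ack=7070 B_seq=7070 B_ack=1000
After event 2: A_seq=1113 A_ack=7070 B_seq=7070 B_ack=1000
After event 3: A_seq=1180 A_ack=7070 B_seq=7070 B_ack=1000
After event 4: A_seq=1180 A_ack=7070 B_seq=7070 B_ack=1180
After event 5: A_seq=1244 A_ack=7070 B_seq=7070 B_ack=1244

Answer: 1244 7070 7070 1244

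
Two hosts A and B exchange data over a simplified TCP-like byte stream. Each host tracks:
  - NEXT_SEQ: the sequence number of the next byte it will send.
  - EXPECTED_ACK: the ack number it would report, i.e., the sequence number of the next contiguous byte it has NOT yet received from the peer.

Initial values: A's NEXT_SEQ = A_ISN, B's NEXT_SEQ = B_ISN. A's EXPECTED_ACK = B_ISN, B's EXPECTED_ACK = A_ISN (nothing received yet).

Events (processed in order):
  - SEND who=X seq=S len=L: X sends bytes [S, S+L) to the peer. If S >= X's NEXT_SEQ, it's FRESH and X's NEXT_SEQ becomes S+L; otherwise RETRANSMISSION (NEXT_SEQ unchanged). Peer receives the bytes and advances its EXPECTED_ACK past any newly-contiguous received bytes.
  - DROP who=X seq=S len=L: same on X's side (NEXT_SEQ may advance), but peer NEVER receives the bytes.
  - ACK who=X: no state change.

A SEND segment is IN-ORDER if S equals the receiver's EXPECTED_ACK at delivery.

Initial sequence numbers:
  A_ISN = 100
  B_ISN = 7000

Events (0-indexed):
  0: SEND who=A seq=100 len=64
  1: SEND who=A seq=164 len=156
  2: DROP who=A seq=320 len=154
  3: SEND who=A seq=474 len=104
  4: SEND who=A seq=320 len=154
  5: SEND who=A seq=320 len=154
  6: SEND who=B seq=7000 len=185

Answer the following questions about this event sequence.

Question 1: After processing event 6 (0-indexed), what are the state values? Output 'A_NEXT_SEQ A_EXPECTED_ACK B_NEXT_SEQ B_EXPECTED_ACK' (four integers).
After event 0: A_seq=164 A_ack=7000 B_seq=7000 B_ack=164
After event 1: A_seq=320 A_ack=7000 B_seq=7000 B_ack=320
After event 2: A_seq=474 A_ack=7000 B_seq=7000 B_ack=320
After event 3: A_seq=578 A_ack=7000 B_seq=7000 B_ack=320
After event 4: A_seq=578 A_ack=7000 B_seq=7000 B_ack=578
After event 5: A_seq=578 A_ack=7000 B_seq=7000 B_ack=578
After event 6: A_seq=578 A_ack=7185 B_seq=7185 B_ack=578

578 7185 7185 578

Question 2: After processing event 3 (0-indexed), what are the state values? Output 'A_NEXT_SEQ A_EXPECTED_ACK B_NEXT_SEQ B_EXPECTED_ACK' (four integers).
After event 0: A_seq=164 A_ack=7000 B_seq=7000 B_ack=164
After event 1: A_seq=320 A_ack=7000 B_seq=7000 B_ack=320
After event 2: A_seq=474 A_ack=7000 B_seq=7000 B_ack=320
After event 3: A_seq=578 A_ack=7000 B_seq=7000 B_ack=320

578 7000 7000 320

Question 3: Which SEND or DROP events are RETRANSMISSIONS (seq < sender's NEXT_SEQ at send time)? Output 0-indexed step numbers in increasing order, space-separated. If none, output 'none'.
Step 0: SEND seq=100 -> fresh
Step 1: SEND seq=164 -> fresh
Step 2: DROP seq=320 -> fresh
Step 3: SEND seq=474 -> fresh
Step 4: SEND seq=320 -> retransmit
Step 5: SEND seq=320 -> retransmit
Step 6: SEND seq=7000 -> fresh

Answer: 4 5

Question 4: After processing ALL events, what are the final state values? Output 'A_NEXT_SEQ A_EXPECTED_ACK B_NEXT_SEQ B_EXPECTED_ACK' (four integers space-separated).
Answer: 578 7185 7185 578

Derivation:
After event 0: A_seq=164 A_ack=7000 B_seq=7000 B_ack=164
After event 1: A_seq=320 A_ack=7000 B_seq=7000 B_ack=320
After event 2: A_seq=474 A_ack=7000 B_seq=7000 B_ack=320
After event 3: A_seq=578 A_ack=7000 B_seq=7000 B_ack=320
After event 4: A_seq=578 A_ack=7000 B_seq=7000 B_ack=578
After event 5: A_seq=578 A_ack=7000 B_seq=7000 B_ack=578
After event 6: A_seq=578 A_ack=7185 B_seq=7185 B_ack=578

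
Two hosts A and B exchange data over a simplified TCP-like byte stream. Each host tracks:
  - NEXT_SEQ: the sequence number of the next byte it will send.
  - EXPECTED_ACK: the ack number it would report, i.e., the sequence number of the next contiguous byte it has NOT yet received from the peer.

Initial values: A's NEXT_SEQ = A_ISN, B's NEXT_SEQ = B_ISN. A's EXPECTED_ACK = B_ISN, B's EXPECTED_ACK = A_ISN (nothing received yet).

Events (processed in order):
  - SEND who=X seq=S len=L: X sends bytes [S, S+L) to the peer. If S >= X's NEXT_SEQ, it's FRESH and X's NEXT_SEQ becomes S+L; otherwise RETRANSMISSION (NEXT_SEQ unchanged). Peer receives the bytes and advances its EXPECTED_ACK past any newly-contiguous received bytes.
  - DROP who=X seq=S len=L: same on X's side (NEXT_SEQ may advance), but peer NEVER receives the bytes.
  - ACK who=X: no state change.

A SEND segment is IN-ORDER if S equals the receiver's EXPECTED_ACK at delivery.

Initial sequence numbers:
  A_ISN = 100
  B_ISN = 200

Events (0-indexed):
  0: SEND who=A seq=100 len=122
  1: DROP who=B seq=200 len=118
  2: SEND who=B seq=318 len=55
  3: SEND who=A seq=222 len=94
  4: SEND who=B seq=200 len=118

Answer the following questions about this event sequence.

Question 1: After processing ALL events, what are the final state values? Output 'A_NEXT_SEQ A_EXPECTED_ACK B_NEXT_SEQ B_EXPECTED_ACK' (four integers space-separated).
After event 0: A_seq=222 A_ack=200 B_seq=200 B_ack=222
After event 1: A_seq=222 A_ack=200 B_seq=318 B_ack=222
After event 2: A_seq=222 A_ack=200 B_seq=373 B_ack=222
After event 3: A_seq=316 A_ack=200 B_seq=373 B_ack=316
After event 4: A_seq=316 A_ack=373 B_seq=373 B_ack=316

Answer: 316 373 373 316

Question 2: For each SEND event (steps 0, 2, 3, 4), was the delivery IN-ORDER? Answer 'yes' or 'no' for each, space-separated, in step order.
Answer: yes no yes yes

Derivation:
Step 0: SEND seq=100 -> in-order
Step 2: SEND seq=318 -> out-of-order
Step 3: SEND seq=222 -> in-order
Step 4: SEND seq=200 -> in-order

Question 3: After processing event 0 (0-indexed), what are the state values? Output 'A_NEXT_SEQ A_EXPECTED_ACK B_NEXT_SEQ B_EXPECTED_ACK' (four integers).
After event 0: A_seq=222 A_ack=200 B_seq=200 B_ack=222

222 200 200 222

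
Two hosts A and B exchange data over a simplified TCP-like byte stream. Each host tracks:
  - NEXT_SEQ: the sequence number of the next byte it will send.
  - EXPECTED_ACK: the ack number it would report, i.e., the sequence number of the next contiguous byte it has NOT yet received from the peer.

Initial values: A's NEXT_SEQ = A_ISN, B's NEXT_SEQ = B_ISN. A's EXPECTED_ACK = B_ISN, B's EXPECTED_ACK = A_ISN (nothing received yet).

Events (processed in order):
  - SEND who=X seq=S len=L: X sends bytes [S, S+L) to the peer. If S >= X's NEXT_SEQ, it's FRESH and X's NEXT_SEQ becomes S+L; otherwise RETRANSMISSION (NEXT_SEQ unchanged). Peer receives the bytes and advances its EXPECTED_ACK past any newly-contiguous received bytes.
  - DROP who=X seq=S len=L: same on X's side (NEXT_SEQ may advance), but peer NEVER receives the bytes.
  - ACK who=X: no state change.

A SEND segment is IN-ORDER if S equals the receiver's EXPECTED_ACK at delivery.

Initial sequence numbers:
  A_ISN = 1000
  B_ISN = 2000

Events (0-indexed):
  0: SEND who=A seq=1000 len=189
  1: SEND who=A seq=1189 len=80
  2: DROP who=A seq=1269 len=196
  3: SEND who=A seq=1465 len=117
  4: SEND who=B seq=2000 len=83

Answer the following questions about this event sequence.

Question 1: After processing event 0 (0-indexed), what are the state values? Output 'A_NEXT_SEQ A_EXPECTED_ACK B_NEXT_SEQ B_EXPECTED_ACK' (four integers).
After event 0: A_seq=1189 A_ack=2000 B_seq=2000 B_ack=1189

1189 2000 2000 1189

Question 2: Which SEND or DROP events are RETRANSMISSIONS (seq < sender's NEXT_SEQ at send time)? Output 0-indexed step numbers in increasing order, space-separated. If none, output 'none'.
Step 0: SEND seq=1000 -> fresh
Step 1: SEND seq=1189 -> fresh
Step 2: DROP seq=1269 -> fresh
Step 3: SEND seq=1465 -> fresh
Step 4: SEND seq=2000 -> fresh

Answer: none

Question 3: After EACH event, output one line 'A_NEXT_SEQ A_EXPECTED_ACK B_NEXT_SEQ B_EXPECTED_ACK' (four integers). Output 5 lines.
1189 2000 2000 1189
1269 2000 2000 1269
1465 2000 2000 1269
1582 2000 2000 1269
1582 2083 2083 1269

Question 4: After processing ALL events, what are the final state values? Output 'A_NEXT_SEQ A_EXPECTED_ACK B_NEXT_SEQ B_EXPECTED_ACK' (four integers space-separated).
Answer: 1582 2083 2083 1269

Derivation:
After event 0: A_seq=1189 A_ack=2000 B_seq=2000 B_ack=1189
After event 1: A_seq=1269 A_ack=2000 B_seq=2000 B_ack=1269
After event 2: A_seq=1465 A_ack=2000 B_seq=2000 B_ack=1269
After event 3: A_seq=1582 A_ack=2000 B_seq=2000 B_ack=1269
After event 4: A_seq=1582 A_ack=2083 B_seq=2083 B_ack=1269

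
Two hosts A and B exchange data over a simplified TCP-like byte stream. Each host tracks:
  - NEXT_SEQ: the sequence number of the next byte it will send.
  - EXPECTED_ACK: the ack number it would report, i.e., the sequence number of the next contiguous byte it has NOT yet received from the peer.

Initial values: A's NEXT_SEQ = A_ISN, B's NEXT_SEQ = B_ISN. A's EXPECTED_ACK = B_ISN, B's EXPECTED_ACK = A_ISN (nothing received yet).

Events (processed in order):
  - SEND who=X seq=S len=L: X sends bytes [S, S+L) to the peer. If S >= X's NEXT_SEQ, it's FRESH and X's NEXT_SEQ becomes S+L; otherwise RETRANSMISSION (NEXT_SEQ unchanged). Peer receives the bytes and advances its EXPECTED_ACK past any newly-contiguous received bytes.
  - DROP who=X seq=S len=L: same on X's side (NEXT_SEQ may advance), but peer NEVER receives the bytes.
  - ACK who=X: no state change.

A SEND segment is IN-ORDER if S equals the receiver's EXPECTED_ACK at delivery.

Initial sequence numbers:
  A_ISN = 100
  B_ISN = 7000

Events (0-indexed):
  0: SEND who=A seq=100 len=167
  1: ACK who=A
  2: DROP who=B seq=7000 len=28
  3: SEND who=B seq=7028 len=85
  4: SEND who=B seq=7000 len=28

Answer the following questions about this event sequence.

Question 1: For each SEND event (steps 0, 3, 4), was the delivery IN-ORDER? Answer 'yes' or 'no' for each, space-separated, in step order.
Step 0: SEND seq=100 -> in-order
Step 3: SEND seq=7028 -> out-of-order
Step 4: SEND seq=7000 -> in-order

Answer: yes no yes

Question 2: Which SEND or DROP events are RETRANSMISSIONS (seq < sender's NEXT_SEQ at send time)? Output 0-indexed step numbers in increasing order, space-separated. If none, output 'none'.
Answer: 4

Derivation:
Step 0: SEND seq=100 -> fresh
Step 2: DROP seq=7000 -> fresh
Step 3: SEND seq=7028 -> fresh
Step 4: SEND seq=7000 -> retransmit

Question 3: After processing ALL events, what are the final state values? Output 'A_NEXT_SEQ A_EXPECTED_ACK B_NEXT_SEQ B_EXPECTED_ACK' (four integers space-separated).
Answer: 267 7113 7113 267

Derivation:
After event 0: A_seq=267 A_ack=7000 B_seq=7000 B_ack=267
After event 1: A_seq=267 A_ack=7000 B_seq=7000 B_ack=267
After event 2: A_seq=267 A_ack=7000 B_seq=7028 B_ack=267
After event 3: A_seq=267 A_ack=7000 B_seq=7113 B_ack=267
After event 4: A_seq=267 A_ack=7113 B_seq=7113 B_ack=267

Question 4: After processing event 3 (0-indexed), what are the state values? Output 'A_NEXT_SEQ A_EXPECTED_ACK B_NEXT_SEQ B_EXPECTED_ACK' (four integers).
After event 0: A_seq=267 A_ack=7000 B_seq=7000 B_ack=267
After event 1: A_seq=267 A_ack=7000 B_seq=7000 B_ack=267
After event 2: A_seq=267 A_ack=7000 B_seq=7028 B_ack=267
After event 3: A_seq=267 A_ack=7000 B_seq=7113 B_ack=267

267 7000 7113 267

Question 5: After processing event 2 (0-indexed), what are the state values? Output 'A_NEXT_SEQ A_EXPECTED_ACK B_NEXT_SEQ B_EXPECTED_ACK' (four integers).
After event 0: A_seq=267 A_ack=7000 B_seq=7000 B_ack=267
After event 1: A_seq=267 A_ack=7000 B_seq=7000 B_ack=267
After event 2: A_seq=267 A_ack=7000 B_seq=7028 B_ack=267

267 7000 7028 267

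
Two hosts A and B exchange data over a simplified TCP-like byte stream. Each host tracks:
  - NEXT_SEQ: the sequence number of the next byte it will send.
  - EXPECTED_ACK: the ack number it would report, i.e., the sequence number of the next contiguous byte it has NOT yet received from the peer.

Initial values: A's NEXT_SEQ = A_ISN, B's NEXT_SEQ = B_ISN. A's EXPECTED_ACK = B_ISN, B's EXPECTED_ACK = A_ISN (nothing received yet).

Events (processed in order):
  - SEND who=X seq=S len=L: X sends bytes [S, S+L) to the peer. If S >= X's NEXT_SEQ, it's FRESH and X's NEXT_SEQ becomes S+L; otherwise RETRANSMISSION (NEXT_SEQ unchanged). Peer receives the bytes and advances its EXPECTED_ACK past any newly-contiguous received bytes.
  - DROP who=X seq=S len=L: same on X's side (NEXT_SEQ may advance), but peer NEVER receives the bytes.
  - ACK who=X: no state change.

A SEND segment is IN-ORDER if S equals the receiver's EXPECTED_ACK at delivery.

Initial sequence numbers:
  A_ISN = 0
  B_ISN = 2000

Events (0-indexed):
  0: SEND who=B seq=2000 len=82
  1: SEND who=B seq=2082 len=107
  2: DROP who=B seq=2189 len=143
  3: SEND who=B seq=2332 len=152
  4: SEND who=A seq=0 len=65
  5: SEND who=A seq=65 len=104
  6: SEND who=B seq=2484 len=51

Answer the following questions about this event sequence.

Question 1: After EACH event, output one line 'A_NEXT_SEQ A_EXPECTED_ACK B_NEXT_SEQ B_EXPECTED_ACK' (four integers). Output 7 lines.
0 2082 2082 0
0 2189 2189 0
0 2189 2332 0
0 2189 2484 0
65 2189 2484 65
169 2189 2484 169
169 2189 2535 169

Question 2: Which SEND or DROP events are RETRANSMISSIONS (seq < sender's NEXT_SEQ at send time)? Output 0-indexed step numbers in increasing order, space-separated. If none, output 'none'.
Step 0: SEND seq=2000 -> fresh
Step 1: SEND seq=2082 -> fresh
Step 2: DROP seq=2189 -> fresh
Step 3: SEND seq=2332 -> fresh
Step 4: SEND seq=0 -> fresh
Step 5: SEND seq=65 -> fresh
Step 6: SEND seq=2484 -> fresh

Answer: none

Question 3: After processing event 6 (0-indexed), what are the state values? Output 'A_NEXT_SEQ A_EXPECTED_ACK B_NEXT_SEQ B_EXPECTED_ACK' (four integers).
After event 0: A_seq=0 A_ack=2082 B_seq=2082 B_ack=0
After event 1: A_seq=0 A_ack=2189 B_seq=2189 B_ack=0
After event 2: A_seq=0 A_ack=2189 B_seq=2332 B_ack=0
After event 3: A_seq=0 A_ack=2189 B_seq=2484 B_ack=0
After event 4: A_seq=65 A_ack=2189 B_seq=2484 B_ack=65
After event 5: A_seq=169 A_ack=2189 B_seq=2484 B_ack=169
After event 6: A_seq=169 A_ack=2189 B_seq=2535 B_ack=169

169 2189 2535 169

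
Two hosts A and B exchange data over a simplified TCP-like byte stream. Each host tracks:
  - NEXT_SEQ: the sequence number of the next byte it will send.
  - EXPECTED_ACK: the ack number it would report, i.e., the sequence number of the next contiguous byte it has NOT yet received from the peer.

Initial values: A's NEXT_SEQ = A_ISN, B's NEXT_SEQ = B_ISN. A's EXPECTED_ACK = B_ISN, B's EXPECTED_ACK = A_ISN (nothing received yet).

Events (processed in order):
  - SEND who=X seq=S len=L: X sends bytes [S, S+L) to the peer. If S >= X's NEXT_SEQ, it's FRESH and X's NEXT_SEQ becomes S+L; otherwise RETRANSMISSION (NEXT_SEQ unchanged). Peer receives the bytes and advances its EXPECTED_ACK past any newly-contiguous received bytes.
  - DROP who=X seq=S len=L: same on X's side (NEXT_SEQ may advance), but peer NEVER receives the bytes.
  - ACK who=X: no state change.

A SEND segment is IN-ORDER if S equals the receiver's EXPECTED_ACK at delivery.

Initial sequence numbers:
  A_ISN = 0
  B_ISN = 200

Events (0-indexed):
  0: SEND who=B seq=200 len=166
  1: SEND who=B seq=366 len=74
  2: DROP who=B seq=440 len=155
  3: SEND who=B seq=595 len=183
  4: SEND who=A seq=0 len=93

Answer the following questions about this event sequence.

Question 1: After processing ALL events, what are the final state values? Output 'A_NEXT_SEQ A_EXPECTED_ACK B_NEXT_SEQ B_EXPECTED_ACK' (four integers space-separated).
Answer: 93 440 778 93

Derivation:
After event 0: A_seq=0 A_ack=366 B_seq=366 B_ack=0
After event 1: A_seq=0 A_ack=440 B_seq=440 B_ack=0
After event 2: A_seq=0 A_ack=440 B_seq=595 B_ack=0
After event 3: A_seq=0 A_ack=440 B_seq=778 B_ack=0
After event 4: A_seq=93 A_ack=440 B_seq=778 B_ack=93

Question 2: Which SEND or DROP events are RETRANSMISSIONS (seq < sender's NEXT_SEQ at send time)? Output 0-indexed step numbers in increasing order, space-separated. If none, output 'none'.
Answer: none

Derivation:
Step 0: SEND seq=200 -> fresh
Step 1: SEND seq=366 -> fresh
Step 2: DROP seq=440 -> fresh
Step 3: SEND seq=595 -> fresh
Step 4: SEND seq=0 -> fresh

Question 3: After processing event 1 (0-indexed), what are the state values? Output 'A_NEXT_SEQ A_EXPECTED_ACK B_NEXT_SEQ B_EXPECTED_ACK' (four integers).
After event 0: A_seq=0 A_ack=366 B_seq=366 B_ack=0
After event 1: A_seq=0 A_ack=440 B_seq=440 B_ack=0

0 440 440 0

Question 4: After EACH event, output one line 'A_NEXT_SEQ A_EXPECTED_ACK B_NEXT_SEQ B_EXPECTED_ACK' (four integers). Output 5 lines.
0 366 366 0
0 440 440 0
0 440 595 0
0 440 778 0
93 440 778 93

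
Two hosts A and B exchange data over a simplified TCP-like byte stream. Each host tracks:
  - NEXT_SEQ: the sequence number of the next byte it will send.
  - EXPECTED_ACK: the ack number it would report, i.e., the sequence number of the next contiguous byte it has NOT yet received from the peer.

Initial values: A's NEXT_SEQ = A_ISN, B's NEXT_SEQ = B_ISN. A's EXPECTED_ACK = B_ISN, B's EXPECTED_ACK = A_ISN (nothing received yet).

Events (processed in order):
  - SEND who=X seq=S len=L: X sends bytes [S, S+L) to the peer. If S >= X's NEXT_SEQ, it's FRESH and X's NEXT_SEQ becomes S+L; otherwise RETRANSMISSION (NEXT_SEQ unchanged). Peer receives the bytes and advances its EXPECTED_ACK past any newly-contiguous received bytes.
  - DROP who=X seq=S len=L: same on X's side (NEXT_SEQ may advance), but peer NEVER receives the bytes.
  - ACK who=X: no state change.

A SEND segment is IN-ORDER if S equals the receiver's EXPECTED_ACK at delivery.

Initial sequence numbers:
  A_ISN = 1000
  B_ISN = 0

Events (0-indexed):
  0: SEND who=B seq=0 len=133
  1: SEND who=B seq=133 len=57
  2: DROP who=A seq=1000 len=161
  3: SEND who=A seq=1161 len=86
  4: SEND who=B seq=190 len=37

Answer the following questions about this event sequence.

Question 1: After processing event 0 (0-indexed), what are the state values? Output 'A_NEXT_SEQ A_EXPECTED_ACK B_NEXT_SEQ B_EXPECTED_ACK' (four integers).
After event 0: A_seq=1000 A_ack=133 B_seq=133 B_ack=1000

1000 133 133 1000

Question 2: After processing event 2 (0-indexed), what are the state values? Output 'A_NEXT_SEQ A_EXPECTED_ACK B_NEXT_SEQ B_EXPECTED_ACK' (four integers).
After event 0: A_seq=1000 A_ack=133 B_seq=133 B_ack=1000
After event 1: A_seq=1000 A_ack=190 B_seq=190 B_ack=1000
After event 2: A_seq=1161 A_ack=190 B_seq=190 B_ack=1000

1161 190 190 1000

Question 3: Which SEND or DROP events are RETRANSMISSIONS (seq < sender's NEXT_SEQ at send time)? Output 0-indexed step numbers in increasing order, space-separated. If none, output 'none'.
Step 0: SEND seq=0 -> fresh
Step 1: SEND seq=133 -> fresh
Step 2: DROP seq=1000 -> fresh
Step 3: SEND seq=1161 -> fresh
Step 4: SEND seq=190 -> fresh

Answer: none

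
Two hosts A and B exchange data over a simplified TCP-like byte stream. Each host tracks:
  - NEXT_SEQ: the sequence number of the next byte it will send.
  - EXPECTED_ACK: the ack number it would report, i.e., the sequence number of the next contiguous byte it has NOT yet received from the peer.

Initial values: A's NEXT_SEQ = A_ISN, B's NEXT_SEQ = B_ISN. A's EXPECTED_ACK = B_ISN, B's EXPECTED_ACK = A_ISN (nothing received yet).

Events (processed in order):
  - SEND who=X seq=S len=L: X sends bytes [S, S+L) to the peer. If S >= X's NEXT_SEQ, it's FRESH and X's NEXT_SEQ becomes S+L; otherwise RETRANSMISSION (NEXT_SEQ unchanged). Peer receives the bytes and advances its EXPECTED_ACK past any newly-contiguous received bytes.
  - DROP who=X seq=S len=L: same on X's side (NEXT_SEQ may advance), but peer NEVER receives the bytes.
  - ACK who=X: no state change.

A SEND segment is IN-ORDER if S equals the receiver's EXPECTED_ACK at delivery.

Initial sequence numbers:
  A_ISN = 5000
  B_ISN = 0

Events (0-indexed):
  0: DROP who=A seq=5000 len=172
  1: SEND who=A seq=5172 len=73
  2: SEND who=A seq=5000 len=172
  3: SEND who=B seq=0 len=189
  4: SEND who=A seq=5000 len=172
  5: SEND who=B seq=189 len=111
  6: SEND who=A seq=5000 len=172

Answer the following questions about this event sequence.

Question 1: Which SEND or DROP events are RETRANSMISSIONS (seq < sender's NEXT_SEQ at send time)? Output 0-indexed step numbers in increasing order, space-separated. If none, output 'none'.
Step 0: DROP seq=5000 -> fresh
Step 1: SEND seq=5172 -> fresh
Step 2: SEND seq=5000 -> retransmit
Step 3: SEND seq=0 -> fresh
Step 4: SEND seq=5000 -> retransmit
Step 5: SEND seq=189 -> fresh
Step 6: SEND seq=5000 -> retransmit

Answer: 2 4 6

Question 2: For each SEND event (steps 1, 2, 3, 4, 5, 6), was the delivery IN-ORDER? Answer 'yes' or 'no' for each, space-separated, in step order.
Step 1: SEND seq=5172 -> out-of-order
Step 2: SEND seq=5000 -> in-order
Step 3: SEND seq=0 -> in-order
Step 4: SEND seq=5000 -> out-of-order
Step 5: SEND seq=189 -> in-order
Step 6: SEND seq=5000 -> out-of-order

Answer: no yes yes no yes no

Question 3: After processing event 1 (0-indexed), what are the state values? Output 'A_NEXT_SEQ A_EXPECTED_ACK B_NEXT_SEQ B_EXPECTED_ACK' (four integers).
After event 0: A_seq=5172 A_ack=0 B_seq=0 B_ack=5000
After event 1: A_seq=5245 A_ack=0 B_seq=0 B_ack=5000

5245 0 0 5000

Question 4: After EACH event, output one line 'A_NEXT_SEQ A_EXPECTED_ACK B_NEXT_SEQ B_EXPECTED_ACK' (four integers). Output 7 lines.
5172 0 0 5000
5245 0 0 5000
5245 0 0 5245
5245 189 189 5245
5245 189 189 5245
5245 300 300 5245
5245 300 300 5245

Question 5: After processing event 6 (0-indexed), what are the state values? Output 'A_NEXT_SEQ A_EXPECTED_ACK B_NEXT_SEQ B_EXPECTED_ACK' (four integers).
After event 0: A_seq=5172 A_ack=0 B_seq=0 B_ack=5000
After event 1: A_seq=5245 A_ack=0 B_seq=0 B_ack=5000
After event 2: A_seq=5245 A_ack=0 B_seq=0 B_ack=5245
After event 3: A_seq=5245 A_ack=189 B_seq=189 B_ack=5245
After event 4: A_seq=5245 A_ack=189 B_seq=189 B_ack=5245
After event 5: A_seq=5245 A_ack=300 B_seq=300 B_ack=5245
After event 6: A_seq=5245 A_ack=300 B_seq=300 B_ack=5245

5245 300 300 5245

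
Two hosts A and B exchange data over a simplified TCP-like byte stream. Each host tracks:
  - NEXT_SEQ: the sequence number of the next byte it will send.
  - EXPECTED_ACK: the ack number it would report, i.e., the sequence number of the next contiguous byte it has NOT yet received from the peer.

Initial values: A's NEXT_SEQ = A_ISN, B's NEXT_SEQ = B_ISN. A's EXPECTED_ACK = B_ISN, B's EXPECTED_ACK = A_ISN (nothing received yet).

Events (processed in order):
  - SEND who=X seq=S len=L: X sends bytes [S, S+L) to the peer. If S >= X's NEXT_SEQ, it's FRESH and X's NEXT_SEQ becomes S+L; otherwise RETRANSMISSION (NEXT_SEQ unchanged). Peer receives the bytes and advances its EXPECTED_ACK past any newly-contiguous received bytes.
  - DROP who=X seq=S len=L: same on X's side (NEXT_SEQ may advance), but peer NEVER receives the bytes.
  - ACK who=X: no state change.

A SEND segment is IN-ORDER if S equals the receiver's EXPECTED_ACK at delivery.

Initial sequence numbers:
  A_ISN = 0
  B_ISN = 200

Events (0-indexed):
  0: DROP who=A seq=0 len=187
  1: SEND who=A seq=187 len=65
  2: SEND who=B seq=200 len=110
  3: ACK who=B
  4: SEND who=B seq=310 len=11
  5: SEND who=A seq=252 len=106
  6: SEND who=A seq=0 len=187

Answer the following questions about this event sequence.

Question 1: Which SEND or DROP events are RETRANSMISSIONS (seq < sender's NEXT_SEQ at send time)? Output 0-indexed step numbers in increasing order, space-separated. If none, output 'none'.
Step 0: DROP seq=0 -> fresh
Step 1: SEND seq=187 -> fresh
Step 2: SEND seq=200 -> fresh
Step 4: SEND seq=310 -> fresh
Step 5: SEND seq=252 -> fresh
Step 6: SEND seq=0 -> retransmit

Answer: 6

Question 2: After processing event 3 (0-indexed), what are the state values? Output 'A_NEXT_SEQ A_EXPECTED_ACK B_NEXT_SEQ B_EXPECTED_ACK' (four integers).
After event 0: A_seq=187 A_ack=200 B_seq=200 B_ack=0
After event 1: A_seq=252 A_ack=200 B_seq=200 B_ack=0
After event 2: A_seq=252 A_ack=310 B_seq=310 B_ack=0
After event 3: A_seq=252 A_ack=310 B_seq=310 B_ack=0

252 310 310 0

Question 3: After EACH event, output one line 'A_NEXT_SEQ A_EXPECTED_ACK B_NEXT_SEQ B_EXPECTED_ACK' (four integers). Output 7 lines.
187 200 200 0
252 200 200 0
252 310 310 0
252 310 310 0
252 321 321 0
358 321 321 0
358 321 321 358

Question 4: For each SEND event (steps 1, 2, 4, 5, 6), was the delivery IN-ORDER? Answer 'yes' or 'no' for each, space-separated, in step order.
Step 1: SEND seq=187 -> out-of-order
Step 2: SEND seq=200 -> in-order
Step 4: SEND seq=310 -> in-order
Step 5: SEND seq=252 -> out-of-order
Step 6: SEND seq=0 -> in-order

Answer: no yes yes no yes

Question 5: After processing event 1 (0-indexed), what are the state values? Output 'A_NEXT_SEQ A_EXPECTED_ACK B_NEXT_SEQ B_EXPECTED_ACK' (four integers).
After event 0: A_seq=187 A_ack=200 B_seq=200 B_ack=0
After event 1: A_seq=252 A_ack=200 B_seq=200 B_ack=0

252 200 200 0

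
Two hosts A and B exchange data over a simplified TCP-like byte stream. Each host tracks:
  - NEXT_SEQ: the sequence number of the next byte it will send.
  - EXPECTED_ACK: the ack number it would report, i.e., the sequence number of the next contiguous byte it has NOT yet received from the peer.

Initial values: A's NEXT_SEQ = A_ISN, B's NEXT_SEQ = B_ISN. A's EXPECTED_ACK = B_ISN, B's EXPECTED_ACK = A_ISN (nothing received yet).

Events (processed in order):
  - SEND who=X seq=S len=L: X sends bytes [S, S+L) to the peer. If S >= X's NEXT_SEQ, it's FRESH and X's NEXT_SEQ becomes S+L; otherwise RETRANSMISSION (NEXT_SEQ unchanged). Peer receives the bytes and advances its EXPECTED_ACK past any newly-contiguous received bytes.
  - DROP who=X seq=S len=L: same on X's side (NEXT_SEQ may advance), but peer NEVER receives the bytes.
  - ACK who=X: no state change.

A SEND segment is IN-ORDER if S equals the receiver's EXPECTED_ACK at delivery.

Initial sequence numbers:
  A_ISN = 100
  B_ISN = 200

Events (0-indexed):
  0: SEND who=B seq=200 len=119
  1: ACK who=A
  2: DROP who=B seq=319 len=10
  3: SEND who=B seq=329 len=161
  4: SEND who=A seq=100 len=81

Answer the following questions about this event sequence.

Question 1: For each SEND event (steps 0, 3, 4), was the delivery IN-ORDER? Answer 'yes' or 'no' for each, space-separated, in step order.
Step 0: SEND seq=200 -> in-order
Step 3: SEND seq=329 -> out-of-order
Step 4: SEND seq=100 -> in-order

Answer: yes no yes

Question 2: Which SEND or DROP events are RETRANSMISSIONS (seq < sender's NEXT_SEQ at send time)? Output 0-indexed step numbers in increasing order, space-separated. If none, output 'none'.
Step 0: SEND seq=200 -> fresh
Step 2: DROP seq=319 -> fresh
Step 3: SEND seq=329 -> fresh
Step 4: SEND seq=100 -> fresh

Answer: none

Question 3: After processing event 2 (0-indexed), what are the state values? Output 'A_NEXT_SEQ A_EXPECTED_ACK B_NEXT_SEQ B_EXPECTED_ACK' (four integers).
After event 0: A_seq=100 A_ack=319 B_seq=319 B_ack=100
After event 1: A_seq=100 A_ack=319 B_seq=319 B_ack=100
After event 2: A_seq=100 A_ack=319 B_seq=329 B_ack=100

100 319 329 100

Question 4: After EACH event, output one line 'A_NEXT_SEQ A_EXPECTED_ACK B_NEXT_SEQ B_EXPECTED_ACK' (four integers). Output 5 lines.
100 319 319 100
100 319 319 100
100 319 329 100
100 319 490 100
181 319 490 181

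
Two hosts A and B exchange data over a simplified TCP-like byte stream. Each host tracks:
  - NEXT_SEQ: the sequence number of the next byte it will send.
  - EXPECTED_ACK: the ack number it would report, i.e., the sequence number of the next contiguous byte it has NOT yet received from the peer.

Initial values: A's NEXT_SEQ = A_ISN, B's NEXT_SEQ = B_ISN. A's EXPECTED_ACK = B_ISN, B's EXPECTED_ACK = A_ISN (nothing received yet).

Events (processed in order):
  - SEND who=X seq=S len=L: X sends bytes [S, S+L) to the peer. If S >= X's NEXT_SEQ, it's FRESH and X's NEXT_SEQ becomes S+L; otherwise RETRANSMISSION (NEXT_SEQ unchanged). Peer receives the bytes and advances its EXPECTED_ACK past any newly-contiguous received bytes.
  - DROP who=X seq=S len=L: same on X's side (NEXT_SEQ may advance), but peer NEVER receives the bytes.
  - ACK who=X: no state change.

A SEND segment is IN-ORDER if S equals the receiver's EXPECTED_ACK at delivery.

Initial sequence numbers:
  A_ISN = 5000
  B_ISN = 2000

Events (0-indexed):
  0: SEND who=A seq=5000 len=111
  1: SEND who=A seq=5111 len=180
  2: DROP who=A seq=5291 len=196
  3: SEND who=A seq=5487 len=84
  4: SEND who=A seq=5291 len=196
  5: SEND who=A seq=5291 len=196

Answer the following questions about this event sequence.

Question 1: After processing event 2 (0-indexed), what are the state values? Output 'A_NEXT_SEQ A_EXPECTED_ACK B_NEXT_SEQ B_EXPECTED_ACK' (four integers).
After event 0: A_seq=5111 A_ack=2000 B_seq=2000 B_ack=5111
After event 1: A_seq=5291 A_ack=2000 B_seq=2000 B_ack=5291
After event 2: A_seq=5487 A_ack=2000 B_seq=2000 B_ack=5291

5487 2000 2000 5291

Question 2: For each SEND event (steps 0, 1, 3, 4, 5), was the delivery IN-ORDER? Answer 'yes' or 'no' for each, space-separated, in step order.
Step 0: SEND seq=5000 -> in-order
Step 1: SEND seq=5111 -> in-order
Step 3: SEND seq=5487 -> out-of-order
Step 4: SEND seq=5291 -> in-order
Step 5: SEND seq=5291 -> out-of-order

Answer: yes yes no yes no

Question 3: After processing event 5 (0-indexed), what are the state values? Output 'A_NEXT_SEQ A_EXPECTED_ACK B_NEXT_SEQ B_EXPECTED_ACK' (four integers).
After event 0: A_seq=5111 A_ack=2000 B_seq=2000 B_ack=5111
After event 1: A_seq=5291 A_ack=2000 B_seq=2000 B_ack=5291
After event 2: A_seq=5487 A_ack=2000 B_seq=2000 B_ack=5291
After event 3: A_seq=5571 A_ack=2000 B_seq=2000 B_ack=5291
After event 4: A_seq=5571 A_ack=2000 B_seq=2000 B_ack=5571
After event 5: A_seq=5571 A_ack=2000 B_seq=2000 B_ack=5571

5571 2000 2000 5571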